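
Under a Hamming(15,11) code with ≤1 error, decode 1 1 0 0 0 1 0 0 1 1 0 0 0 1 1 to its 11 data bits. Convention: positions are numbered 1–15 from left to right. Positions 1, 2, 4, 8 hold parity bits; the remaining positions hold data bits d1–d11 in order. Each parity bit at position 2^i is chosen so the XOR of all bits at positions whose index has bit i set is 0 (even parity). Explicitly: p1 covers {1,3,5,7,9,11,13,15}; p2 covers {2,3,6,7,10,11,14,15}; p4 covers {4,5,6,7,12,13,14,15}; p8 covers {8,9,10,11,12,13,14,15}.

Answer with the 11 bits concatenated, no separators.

00111100011

s1 (pos 1,3,5,7,9,11,13,15): 1⊕0⊕0⊕0⊕1⊕0⊕0⊕1 = 1
s2 (pos 2,3,6,7,10,11,14,15): 1⊕0⊕1⊕0⊕1⊕0⊕1⊕1 = 1
s4 (pos 4,5,6,7,12,13,14,15): 0⊕0⊕1⊕0⊕0⊕0⊕1⊕1 = 1
s8 (pos 8,9,10,11,12,13,14,15): 0⊕1⊕1⊕0⊕0⊕0⊕1⊕1 = 0
Syndrome s8…s1 = 0111 → error at position 7.
Flip position 7: 110001001100011 → 110001101100011
Read data bits from positions 3,5,6,7,9,10,11,12,13,14,15: 00111100011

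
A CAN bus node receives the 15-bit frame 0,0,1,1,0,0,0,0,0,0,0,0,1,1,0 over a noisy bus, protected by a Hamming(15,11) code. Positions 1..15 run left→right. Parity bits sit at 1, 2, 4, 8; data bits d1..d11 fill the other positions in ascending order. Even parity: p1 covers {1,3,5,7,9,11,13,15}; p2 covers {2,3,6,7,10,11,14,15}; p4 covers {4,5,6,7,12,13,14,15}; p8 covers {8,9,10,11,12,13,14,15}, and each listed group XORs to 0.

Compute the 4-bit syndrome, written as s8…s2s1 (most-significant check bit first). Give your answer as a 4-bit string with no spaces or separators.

0100

s1 (pos 1,3,5,7,9,11,13,15): 0⊕1⊕0⊕0⊕0⊕0⊕1⊕0 = 0
s2 (pos 2,3,6,7,10,11,14,15): 0⊕1⊕0⊕0⊕0⊕0⊕1⊕0 = 0
s4 (pos 4,5,6,7,12,13,14,15): 1⊕0⊕0⊕0⊕0⊕1⊕1⊕0 = 1
s8 (pos 8,9,10,11,12,13,14,15): 0⊕0⊕0⊕0⊕0⊕1⊕1⊕0 = 0
Syndrome s8…s1 = 0100 → error at position 4.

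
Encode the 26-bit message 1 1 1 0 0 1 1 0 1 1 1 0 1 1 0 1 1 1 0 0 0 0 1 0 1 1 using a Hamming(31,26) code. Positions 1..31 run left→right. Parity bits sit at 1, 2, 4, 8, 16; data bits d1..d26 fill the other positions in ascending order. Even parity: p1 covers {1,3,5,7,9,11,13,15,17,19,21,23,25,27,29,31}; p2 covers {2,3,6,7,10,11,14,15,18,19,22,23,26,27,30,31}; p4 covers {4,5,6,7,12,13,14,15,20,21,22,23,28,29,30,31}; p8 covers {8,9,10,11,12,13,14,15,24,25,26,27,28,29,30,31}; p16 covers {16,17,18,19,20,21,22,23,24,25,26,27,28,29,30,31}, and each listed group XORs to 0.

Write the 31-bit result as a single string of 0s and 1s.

Place data at non-parity positions: p1 p2 1 p4 1 1 0 p8 0 1 1 0 1 1 1 p16 0 1 1 0 1 1 1 0 0 0 0 1 0 1 1
p1 (pos 1,3,5,7,9,11,13,15,17,19,21,23,25,27,29,31): XOR of data positions = 1⊕1⊕0⊕0⊕1⊕1⊕1⊕0⊕1⊕1⊕1⊕0⊕0⊕0⊕1 = 1
p2 (pos 2,3,6,7,10,11,14,15,18,19,22,23,26,27,30,31): XOR of data positions = 1⊕1⊕0⊕1⊕1⊕1⊕1⊕1⊕1⊕1⊕1⊕0⊕0⊕1⊕1 = 0
p4 (pos 4,5,6,7,12,13,14,15,20,21,22,23,28,29,30,31): XOR of data positions = 1⊕1⊕0⊕0⊕1⊕1⊕1⊕0⊕1⊕1⊕1⊕1⊕0⊕1⊕1 = 1
p8 (pos 8,9,10,11,12,13,14,15,24,25,26,27,28,29,30,31): XOR of data positions = 0⊕1⊕1⊕0⊕1⊕1⊕1⊕0⊕0⊕0⊕0⊕1⊕0⊕1⊕1 = 0
p16 (pos 16,17,18,19,20,21,22,23,24,25,26,27,28,29,30,31): XOR of data positions = 0⊕1⊕1⊕0⊕1⊕1⊕1⊕0⊕0⊕0⊕0⊕1⊕0⊕1⊕1 = 0
Codeword: 1011110001101110011011100001011

1011110001101110011011100001011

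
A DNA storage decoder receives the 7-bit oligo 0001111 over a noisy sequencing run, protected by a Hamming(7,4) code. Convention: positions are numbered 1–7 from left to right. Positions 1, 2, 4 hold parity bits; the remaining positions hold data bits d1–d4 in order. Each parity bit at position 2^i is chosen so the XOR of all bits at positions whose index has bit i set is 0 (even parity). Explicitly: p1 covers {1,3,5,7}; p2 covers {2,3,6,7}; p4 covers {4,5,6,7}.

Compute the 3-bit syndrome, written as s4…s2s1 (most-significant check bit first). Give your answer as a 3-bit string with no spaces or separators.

000

s1 (pos 1,3,5,7): 0⊕0⊕1⊕1 = 0
s2 (pos 2,3,6,7): 0⊕0⊕1⊕1 = 0
s4 (pos 4,5,6,7): 1⊕1⊕1⊕1 = 0
Syndrome s4…s1 = 000 → no error.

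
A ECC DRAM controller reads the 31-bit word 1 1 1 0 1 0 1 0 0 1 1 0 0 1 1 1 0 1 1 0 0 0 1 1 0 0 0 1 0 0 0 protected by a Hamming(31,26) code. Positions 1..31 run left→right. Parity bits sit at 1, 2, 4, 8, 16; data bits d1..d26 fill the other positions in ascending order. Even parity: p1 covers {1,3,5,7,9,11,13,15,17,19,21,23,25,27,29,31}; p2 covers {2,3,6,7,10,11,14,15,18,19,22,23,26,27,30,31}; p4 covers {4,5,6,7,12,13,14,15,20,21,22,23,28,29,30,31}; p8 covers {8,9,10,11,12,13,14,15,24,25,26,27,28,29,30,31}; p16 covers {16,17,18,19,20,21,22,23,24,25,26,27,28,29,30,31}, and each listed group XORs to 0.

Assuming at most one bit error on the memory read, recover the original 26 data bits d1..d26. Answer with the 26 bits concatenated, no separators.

s1 (pos 1,3,5,7,9,11,13,15,17,19,21,23,25,27,29,31): 1⊕1⊕1⊕1⊕0⊕1⊕0⊕1⊕0⊕1⊕0⊕1⊕0⊕0⊕0⊕0 = 0
s2 (pos 2,3,6,7,10,11,14,15,18,19,22,23,26,27,30,31): 1⊕1⊕0⊕1⊕1⊕1⊕1⊕1⊕1⊕1⊕0⊕1⊕0⊕0⊕0⊕0 = 0
s4 (pos 4,5,6,7,12,13,14,15,20,21,22,23,28,29,30,31): 0⊕1⊕0⊕1⊕0⊕0⊕1⊕1⊕0⊕0⊕0⊕1⊕1⊕0⊕0⊕0 = 0
s8 (pos 8,9,10,11,12,13,14,15,24,25,26,27,28,29,30,31): 0⊕0⊕1⊕1⊕0⊕0⊕1⊕1⊕1⊕0⊕0⊕0⊕1⊕0⊕0⊕0 = 0
s16 (pos 16,17,18,19,20,21,22,23,24,25,26,27,28,29,30,31): 1⊕0⊕1⊕1⊕0⊕0⊕0⊕1⊕1⊕0⊕0⊕0⊕1⊕0⊕0⊕0 = 0
Syndrome s16…s1 = 00000 → no error.
Read data bits from positions 3,5,6,7,9,10,11,12,13,14,15,17,18,19,20,21,22,23,24,25,26,27,28,29,30,31: 11010110011011000110001000

11010110011011000110001000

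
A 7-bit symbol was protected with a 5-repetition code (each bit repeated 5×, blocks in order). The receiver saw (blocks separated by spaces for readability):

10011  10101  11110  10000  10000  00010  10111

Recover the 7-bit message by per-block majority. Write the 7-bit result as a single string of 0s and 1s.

Block 1 (10011): 3 ones → 1
Block 2 (10101): 3 ones → 1
Block 3 (11110): 4 ones → 1
Block 4 (10000): 1 one → 0
Block 5 (10000): 1 one → 0
Block 6 (00010): 1 one → 0
Block 7 (10111): 4 ones → 1

1110001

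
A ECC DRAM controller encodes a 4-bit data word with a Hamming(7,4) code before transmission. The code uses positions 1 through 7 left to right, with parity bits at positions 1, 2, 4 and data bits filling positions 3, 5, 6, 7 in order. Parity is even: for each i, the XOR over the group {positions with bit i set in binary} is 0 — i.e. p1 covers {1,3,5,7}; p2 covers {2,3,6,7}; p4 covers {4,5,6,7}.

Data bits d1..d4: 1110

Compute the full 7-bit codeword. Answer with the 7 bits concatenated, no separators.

Place data at non-parity positions: p1 p2 1 p4 1 1 0
p1 (pos 1,3,5,7): XOR of data positions = 1⊕1⊕0 = 0
p2 (pos 2,3,6,7): XOR of data positions = 1⊕1⊕0 = 0
p4 (pos 4,5,6,7): XOR of data positions = 1⊕1⊕0 = 0
Codeword: 0010110

0010110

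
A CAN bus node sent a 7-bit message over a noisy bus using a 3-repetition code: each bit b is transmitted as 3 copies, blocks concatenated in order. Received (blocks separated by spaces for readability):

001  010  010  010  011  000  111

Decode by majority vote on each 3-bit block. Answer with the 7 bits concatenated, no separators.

0000101

Block 1 (001): 1 one → 0
Block 2 (010): 1 one → 0
Block 3 (010): 1 one → 0
Block 4 (010): 1 one → 0
Block 5 (011): 2 ones → 1
Block 6 (000): 0 ones → 0
Block 7 (111): 3 ones → 1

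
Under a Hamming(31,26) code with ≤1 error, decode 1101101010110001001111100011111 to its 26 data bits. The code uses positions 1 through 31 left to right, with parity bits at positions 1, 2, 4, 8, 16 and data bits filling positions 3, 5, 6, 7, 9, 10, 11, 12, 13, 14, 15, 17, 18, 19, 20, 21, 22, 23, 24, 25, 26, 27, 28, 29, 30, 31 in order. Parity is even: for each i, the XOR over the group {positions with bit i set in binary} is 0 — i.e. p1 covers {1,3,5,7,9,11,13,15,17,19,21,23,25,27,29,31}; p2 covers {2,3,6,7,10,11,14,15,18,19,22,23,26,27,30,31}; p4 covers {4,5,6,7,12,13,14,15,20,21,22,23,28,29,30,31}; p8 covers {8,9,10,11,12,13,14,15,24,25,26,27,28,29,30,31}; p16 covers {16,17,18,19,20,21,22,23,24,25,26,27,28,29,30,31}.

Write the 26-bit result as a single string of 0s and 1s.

s1 (pos 1,3,5,7,9,11,13,15,17,19,21,23,25,27,29,31): 1⊕0⊕1⊕1⊕1⊕1⊕0⊕0⊕0⊕1⊕1⊕1⊕0⊕1⊕1⊕1 = 1
s2 (pos 2,3,6,7,10,11,14,15,18,19,22,23,26,27,30,31): 1⊕0⊕0⊕1⊕0⊕1⊕0⊕0⊕0⊕1⊕1⊕1⊕0⊕1⊕1⊕1 = 1
s4 (pos 4,5,6,7,12,13,14,15,20,21,22,23,28,29,30,31): 1⊕1⊕0⊕1⊕1⊕0⊕0⊕0⊕1⊕1⊕1⊕1⊕1⊕1⊕1⊕1 = 0
s8 (pos 8,9,10,11,12,13,14,15,24,25,26,27,28,29,30,31): 0⊕1⊕0⊕1⊕1⊕0⊕0⊕0⊕0⊕0⊕0⊕1⊕1⊕1⊕1⊕1 = 0
s16 (pos 16,17,18,19,20,21,22,23,24,25,26,27,28,29,30,31): 1⊕0⊕0⊕1⊕1⊕1⊕1⊕1⊕0⊕0⊕0⊕1⊕1⊕1⊕1⊕1 = 1
Syndrome s16…s1 = 10011 → error at position 19.
Flip position 19: 1101101010110001001111100011111 → 1101101010110001000111100011111
Read data bits from positions 3,5,6,7,9,10,11,12,13,14,15,17,18,19,20,21,22,23,24,25,26,27,28,29,30,31: 01011011000000111100011111

01011011000000111100011111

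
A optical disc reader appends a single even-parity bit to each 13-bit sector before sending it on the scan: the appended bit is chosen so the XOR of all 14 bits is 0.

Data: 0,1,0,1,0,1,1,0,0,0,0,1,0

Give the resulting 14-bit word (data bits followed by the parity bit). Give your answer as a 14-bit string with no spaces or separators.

XOR of the 13 data bits: 0⊕1⊕0⊕1⊕0⊕1⊕1⊕0⊕0⊕0⊕0⊕1⊕0 = 1
Parity bit = 1 (so all 14 bits XOR to 0).

01010110000101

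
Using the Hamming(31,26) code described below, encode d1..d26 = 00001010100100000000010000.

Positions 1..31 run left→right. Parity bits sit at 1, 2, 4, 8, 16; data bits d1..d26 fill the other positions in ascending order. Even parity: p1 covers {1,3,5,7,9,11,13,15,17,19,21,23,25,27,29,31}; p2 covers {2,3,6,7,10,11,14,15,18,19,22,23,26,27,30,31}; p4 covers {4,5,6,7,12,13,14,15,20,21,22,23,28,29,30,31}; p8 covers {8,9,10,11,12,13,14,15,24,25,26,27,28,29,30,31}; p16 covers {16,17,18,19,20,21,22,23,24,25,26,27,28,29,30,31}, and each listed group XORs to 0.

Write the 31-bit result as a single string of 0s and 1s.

1001000010101000100000000010000

Place data at non-parity positions: p1 p2 0 p4 0 0 0 p8 1 0 1 0 1 0 0 p16 1 0 0 0 0 0 0 0 0 0 1 0 0 0 0
p1 (pos 1,3,5,7,9,11,13,15,17,19,21,23,25,27,29,31): XOR of data positions = 0⊕0⊕0⊕1⊕1⊕1⊕0⊕1⊕0⊕0⊕0⊕0⊕1⊕0⊕0 = 1
p2 (pos 2,3,6,7,10,11,14,15,18,19,22,23,26,27,30,31): XOR of data positions = 0⊕0⊕0⊕0⊕1⊕0⊕0⊕0⊕0⊕0⊕0⊕0⊕1⊕0⊕0 = 0
p4 (pos 4,5,6,7,12,13,14,15,20,21,22,23,28,29,30,31): XOR of data positions = 0⊕0⊕0⊕0⊕1⊕0⊕0⊕0⊕0⊕0⊕0⊕0⊕0⊕0⊕0 = 1
p8 (pos 8,9,10,11,12,13,14,15,24,25,26,27,28,29,30,31): XOR of data positions = 1⊕0⊕1⊕0⊕1⊕0⊕0⊕0⊕0⊕0⊕1⊕0⊕0⊕0⊕0 = 0
p16 (pos 16,17,18,19,20,21,22,23,24,25,26,27,28,29,30,31): XOR of data positions = 1⊕0⊕0⊕0⊕0⊕0⊕0⊕0⊕0⊕0⊕1⊕0⊕0⊕0⊕0 = 0
Codeword: 1001000010101000100000000010000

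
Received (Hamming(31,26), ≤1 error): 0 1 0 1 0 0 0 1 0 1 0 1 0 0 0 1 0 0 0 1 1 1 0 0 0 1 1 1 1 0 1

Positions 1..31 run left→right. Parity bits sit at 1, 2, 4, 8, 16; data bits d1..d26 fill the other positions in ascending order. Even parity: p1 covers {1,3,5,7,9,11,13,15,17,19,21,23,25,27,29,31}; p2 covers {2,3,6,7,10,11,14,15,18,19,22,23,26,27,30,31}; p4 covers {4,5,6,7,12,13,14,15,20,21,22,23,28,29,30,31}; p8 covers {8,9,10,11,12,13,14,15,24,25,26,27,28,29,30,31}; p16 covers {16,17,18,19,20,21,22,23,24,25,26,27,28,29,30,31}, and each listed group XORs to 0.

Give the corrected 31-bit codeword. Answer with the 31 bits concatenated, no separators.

0101000101010000000111000111101

s1 (pos 1,3,5,7,9,11,13,15,17,19,21,23,25,27,29,31): 0⊕0⊕0⊕0⊕0⊕0⊕0⊕0⊕0⊕0⊕1⊕0⊕0⊕1⊕1⊕1 = 0
s2 (pos 2,3,6,7,10,11,14,15,18,19,22,23,26,27,30,31): 1⊕0⊕0⊕0⊕1⊕0⊕0⊕0⊕0⊕0⊕1⊕0⊕1⊕1⊕0⊕1 = 0
s4 (pos 4,5,6,7,12,13,14,15,20,21,22,23,28,29,30,31): 1⊕0⊕0⊕0⊕1⊕0⊕0⊕0⊕1⊕1⊕1⊕0⊕1⊕1⊕0⊕1 = 0
s8 (pos 8,9,10,11,12,13,14,15,24,25,26,27,28,29,30,31): 1⊕0⊕1⊕0⊕1⊕0⊕0⊕0⊕0⊕0⊕1⊕1⊕1⊕1⊕0⊕1 = 0
s16 (pos 16,17,18,19,20,21,22,23,24,25,26,27,28,29,30,31): 1⊕0⊕0⊕0⊕1⊕1⊕1⊕0⊕0⊕0⊕1⊕1⊕1⊕1⊕0⊕1 = 1
Syndrome s16…s1 = 10000 → error at position 16.
Flip position 16: 0101000101010001000111000111101 → 0101000101010000000111000111101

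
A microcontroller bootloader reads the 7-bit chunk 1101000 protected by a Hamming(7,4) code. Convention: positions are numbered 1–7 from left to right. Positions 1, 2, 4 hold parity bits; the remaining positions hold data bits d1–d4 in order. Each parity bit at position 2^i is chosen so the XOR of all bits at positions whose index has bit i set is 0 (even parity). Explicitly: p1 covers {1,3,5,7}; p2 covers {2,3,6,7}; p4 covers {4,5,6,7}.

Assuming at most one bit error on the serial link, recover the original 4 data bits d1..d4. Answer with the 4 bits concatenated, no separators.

0001

s1 (pos 1,3,5,7): 1⊕0⊕0⊕0 = 1
s2 (pos 2,3,6,7): 1⊕0⊕0⊕0 = 1
s4 (pos 4,5,6,7): 1⊕0⊕0⊕0 = 1
Syndrome s4…s1 = 111 → error at position 7.
Flip position 7: 1101000 → 1101001
Read data bits from positions 3,5,6,7: 0001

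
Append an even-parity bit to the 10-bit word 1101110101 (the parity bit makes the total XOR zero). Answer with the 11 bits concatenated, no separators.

11011101011

XOR of the 10 data bits: 1⊕1⊕0⊕1⊕1⊕1⊕0⊕1⊕0⊕1 = 1
Parity bit = 1 (so all 11 bits XOR to 0).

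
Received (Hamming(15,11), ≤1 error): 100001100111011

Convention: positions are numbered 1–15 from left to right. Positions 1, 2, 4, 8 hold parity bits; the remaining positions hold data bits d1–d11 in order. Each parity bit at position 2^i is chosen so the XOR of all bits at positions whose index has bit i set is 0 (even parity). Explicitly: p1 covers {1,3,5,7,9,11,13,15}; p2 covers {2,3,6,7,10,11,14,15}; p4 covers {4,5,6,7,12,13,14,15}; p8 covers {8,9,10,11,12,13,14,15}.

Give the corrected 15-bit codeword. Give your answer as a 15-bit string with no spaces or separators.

100001100110011

s1 (pos 1,3,5,7,9,11,13,15): 1⊕0⊕0⊕1⊕0⊕1⊕0⊕1 = 0
s2 (pos 2,3,6,7,10,11,14,15): 0⊕0⊕1⊕1⊕1⊕1⊕1⊕1 = 0
s4 (pos 4,5,6,7,12,13,14,15): 0⊕0⊕1⊕1⊕1⊕0⊕1⊕1 = 1
s8 (pos 8,9,10,11,12,13,14,15): 0⊕0⊕1⊕1⊕1⊕0⊕1⊕1 = 1
Syndrome s8…s1 = 1100 → error at position 12.
Flip position 12: 100001100111011 → 100001100110011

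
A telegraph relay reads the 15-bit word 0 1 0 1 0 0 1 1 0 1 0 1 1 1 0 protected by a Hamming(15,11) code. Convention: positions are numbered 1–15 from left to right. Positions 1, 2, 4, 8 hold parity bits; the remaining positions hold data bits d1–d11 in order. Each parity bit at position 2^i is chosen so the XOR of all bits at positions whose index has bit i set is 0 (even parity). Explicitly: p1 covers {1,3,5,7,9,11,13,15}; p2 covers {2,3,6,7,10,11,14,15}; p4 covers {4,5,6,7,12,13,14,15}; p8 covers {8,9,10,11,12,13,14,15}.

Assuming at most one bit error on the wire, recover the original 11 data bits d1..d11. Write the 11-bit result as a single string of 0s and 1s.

00010100110

s1 (pos 1,3,5,7,9,11,13,15): 0⊕0⊕0⊕1⊕0⊕0⊕1⊕0 = 0
s2 (pos 2,3,6,7,10,11,14,15): 1⊕0⊕0⊕1⊕1⊕0⊕1⊕0 = 0
s4 (pos 4,5,6,7,12,13,14,15): 1⊕0⊕0⊕1⊕1⊕1⊕1⊕0 = 1
s8 (pos 8,9,10,11,12,13,14,15): 1⊕0⊕1⊕0⊕1⊕1⊕1⊕0 = 1
Syndrome s8…s1 = 1100 → error at position 12.
Flip position 12: 010100110101110 → 010100110100110
Read data bits from positions 3,5,6,7,9,10,11,12,13,14,15: 00010100110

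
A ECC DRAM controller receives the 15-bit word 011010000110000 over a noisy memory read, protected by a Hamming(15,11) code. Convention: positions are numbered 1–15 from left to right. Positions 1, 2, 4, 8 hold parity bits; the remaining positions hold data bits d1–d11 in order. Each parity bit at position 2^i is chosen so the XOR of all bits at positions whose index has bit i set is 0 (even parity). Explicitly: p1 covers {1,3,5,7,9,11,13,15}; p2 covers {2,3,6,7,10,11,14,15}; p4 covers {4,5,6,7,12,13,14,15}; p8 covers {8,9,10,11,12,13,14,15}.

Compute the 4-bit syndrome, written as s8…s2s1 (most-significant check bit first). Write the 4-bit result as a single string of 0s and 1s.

0101

s1 (pos 1,3,5,7,9,11,13,15): 0⊕1⊕1⊕0⊕0⊕1⊕0⊕0 = 1
s2 (pos 2,3,6,7,10,11,14,15): 1⊕1⊕0⊕0⊕1⊕1⊕0⊕0 = 0
s4 (pos 4,5,6,7,12,13,14,15): 0⊕1⊕0⊕0⊕0⊕0⊕0⊕0 = 1
s8 (pos 8,9,10,11,12,13,14,15): 0⊕0⊕1⊕1⊕0⊕0⊕0⊕0 = 0
Syndrome s8…s1 = 0101 → error at position 5.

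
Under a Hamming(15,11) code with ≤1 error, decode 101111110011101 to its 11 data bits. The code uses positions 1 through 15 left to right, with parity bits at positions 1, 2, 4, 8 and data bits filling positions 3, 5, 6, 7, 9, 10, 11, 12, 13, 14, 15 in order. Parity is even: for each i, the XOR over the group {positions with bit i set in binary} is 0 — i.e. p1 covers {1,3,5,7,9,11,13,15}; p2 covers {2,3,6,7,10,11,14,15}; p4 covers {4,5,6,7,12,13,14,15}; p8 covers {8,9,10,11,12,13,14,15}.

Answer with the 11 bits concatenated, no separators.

s1 (pos 1,3,5,7,9,11,13,15): 1⊕1⊕1⊕1⊕0⊕1⊕1⊕1 = 1
s2 (pos 2,3,6,7,10,11,14,15): 0⊕1⊕1⊕1⊕0⊕1⊕0⊕1 = 1
s4 (pos 4,5,6,7,12,13,14,15): 1⊕1⊕1⊕1⊕1⊕1⊕0⊕1 = 1
s8 (pos 8,9,10,11,12,13,14,15): 1⊕0⊕0⊕1⊕1⊕1⊕0⊕1 = 1
Syndrome s8…s1 = 1111 → error at position 15.
Flip position 15: 101111110011101 → 101111110011100
Read data bits from positions 3,5,6,7,9,10,11,12,13,14,15: 11110011100

11110011100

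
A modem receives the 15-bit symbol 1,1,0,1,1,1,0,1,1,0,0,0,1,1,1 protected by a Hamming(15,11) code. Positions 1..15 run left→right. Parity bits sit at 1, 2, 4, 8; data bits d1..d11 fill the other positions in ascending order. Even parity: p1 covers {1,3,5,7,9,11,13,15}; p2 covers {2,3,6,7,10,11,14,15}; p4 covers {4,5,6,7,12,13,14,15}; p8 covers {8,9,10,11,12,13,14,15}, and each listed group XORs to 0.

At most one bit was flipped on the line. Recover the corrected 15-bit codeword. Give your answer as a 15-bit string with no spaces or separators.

110111010000111

s1 (pos 1,3,5,7,9,11,13,15): 1⊕0⊕1⊕0⊕1⊕0⊕1⊕1 = 1
s2 (pos 2,3,6,7,10,11,14,15): 1⊕0⊕1⊕0⊕0⊕0⊕1⊕1 = 0
s4 (pos 4,5,6,7,12,13,14,15): 1⊕1⊕1⊕0⊕0⊕1⊕1⊕1 = 0
s8 (pos 8,9,10,11,12,13,14,15): 1⊕1⊕0⊕0⊕0⊕1⊕1⊕1 = 1
Syndrome s8…s1 = 1001 → error at position 9.
Flip position 9: 110111011000111 → 110111010000111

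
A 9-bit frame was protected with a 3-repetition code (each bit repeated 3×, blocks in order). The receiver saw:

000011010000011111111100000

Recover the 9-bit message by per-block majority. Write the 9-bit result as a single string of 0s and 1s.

Block 1 (000): 0 ones → 0
Block 2 (011): 2 ones → 1
Block 3 (010): 1 one → 0
Block 4 (000): 0 ones → 0
Block 5 (011): 2 ones → 1
Block 6 (111): 3 ones → 1
Block 7 (111): 3 ones → 1
Block 8 (100): 1 one → 0
Block 9 (000): 0 ones → 0

010011100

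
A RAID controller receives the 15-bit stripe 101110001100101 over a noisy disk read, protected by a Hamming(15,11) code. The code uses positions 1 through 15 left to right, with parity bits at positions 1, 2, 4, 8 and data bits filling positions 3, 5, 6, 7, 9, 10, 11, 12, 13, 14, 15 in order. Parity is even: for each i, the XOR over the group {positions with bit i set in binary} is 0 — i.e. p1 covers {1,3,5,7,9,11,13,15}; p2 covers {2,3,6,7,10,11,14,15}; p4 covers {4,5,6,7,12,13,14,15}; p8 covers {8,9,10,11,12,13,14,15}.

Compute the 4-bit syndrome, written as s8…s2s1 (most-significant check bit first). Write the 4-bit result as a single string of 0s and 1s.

0010

s1 (pos 1,3,5,7,9,11,13,15): 1⊕1⊕1⊕0⊕1⊕0⊕1⊕1 = 0
s2 (pos 2,3,6,7,10,11,14,15): 0⊕1⊕0⊕0⊕1⊕0⊕0⊕1 = 1
s4 (pos 4,5,6,7,12,13,14,15): 1⊕1⊕0⊕0⊕0⊕1⊕0⊕1 = 0
s8 (pos 8,9,10,11,12,13,14,15): 0⊕1⊕1⊕0⊕0⊕1⊕0⊕1 = 0
Syndrome s8…s1 = 0010 → error at position 2.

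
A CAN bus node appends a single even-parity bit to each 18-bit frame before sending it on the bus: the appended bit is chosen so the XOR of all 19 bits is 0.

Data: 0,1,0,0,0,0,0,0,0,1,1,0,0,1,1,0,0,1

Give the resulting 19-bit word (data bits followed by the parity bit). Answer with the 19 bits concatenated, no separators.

XOR of the 18 data bits: 0⊕1⊕0⊕0⊕0⊕0⊕0⊕0⊕0⊕1⊕1⊕0⊕0⊕1⊕1⊕0⊕0⊕1 = 0
Parity bit = 0 (so all 19 bits XOR to 0).

0100000001100110010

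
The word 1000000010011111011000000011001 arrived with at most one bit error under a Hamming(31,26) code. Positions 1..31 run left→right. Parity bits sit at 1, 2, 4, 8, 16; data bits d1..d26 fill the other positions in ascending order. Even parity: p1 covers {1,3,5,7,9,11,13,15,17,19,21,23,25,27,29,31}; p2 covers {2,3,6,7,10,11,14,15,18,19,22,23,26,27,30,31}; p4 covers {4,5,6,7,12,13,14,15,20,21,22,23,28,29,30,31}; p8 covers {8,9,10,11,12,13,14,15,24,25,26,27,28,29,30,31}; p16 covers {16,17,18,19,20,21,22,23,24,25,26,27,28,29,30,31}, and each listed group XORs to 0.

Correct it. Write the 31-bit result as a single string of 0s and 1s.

s1 (pos 1,3,5,7,9,11,13,15,17,19,21,23,25,27,29,31): 1⊕0⊕0⊕0⊕1⊕0⊕1⊕1⊕0⊕1⊕0⊕0⊕0⊕1⊕0⊕1 = 1
s2 (pos 2,3,6,7,10,11,14,15,18,19,22,23,26,27,30,31): 0⊕0⊕0⊕0⊕0⊕0⊕1⊕1⊕1⊕1⊕0⊕0⊕0⊕1⊕0⊕1 = 0
s4 (pos 4,5,6,7,12,13,14,15,20,21,22,23,28,29,30,31): 0⊕0⊕0⊕0⊕1⊕1⊕1⊕1⊕0⊕0⊕0⊕0⊕1⊕0⊕0⊕1 = 0
s8 (pos 8,9,10,11,12,13,14,15,24,25,26,27,28,29,30,31): 0⊕1⊕0⊕0⊕1⊕1⊕1⊕1⊕0⊕0⊕0⊕1⊕1⊕0⊕0⊕1 = 0
s16 (pos 16,17,18,19,20,21,22,23,24,25,26,27,28,29,30,31): 1⊕0⊕1⊕1⊕0⊕0⊕0⊕0⊕0⊕0⊕0⊕1⊕1⊕0⊕0⊕1 = 0
Syndrome s16…s1 = 00001 → error at position 1.
Flip position 1: 1000000010011111011000000011001 → 0000000010011111011000000011001

0000000010011111011000000011001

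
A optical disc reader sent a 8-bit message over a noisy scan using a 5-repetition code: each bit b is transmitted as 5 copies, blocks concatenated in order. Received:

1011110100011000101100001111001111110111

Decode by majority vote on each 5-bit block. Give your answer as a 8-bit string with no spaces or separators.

Block 1 (10111): 4 ones → 1
Block 2 (10100): 2 ones → 0
Block 3 (01100): 2 ones → 0
Block 4 (01011): 3 ones → 1
Block 5 (00001): 1 one → 0
Block 6 (11100): 3 ones → 1
Block 7 (11111): 5 ones → 1
Block 8 (10111): 4 ones → 1

10010111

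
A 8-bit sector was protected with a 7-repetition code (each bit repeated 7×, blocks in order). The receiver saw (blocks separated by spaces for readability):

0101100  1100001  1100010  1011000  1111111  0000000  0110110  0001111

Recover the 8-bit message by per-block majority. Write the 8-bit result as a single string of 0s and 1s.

Block 1 (0101100): 3 ones → 0
Block 2 (1100001): 3 ones → 0
Block 3 (1100010): 3 ones → 0
Block 4 (1011000): 3 ones → 0
Block 5 (1111111): 7 ones → 1
Block 6 (0000000): 0 ones → 0
Block 7 (0110110): 4 ones → 1
Block 8 (0001111): 4 ones → 1

00001011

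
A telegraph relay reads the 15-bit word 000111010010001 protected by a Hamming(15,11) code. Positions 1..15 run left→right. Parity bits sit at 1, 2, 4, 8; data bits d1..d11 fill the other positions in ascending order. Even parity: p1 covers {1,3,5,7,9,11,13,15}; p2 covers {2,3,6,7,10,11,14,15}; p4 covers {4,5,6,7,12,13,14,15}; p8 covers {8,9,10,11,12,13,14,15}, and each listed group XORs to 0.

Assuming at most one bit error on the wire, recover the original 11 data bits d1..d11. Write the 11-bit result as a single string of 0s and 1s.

01100000001

s1 (pos 1,3,5,7,9,11,13,15): 0⊕0⊕1⊕0⊕0⊕1⊕0⊕1 = 1
s2 (pos 2,3,6,7,10,11,14,15): 0⊕0⊕1⊕0⊕0⊕1⊕0⊕1 = 1
s4 (pos 4,5,6,7,12,13,14,15): 1⊕1⊕1⊕0⊕0⊕0⊕0⊕1 = 0
s8 (pos 8,9,10,11,12,13,14,15): 1⊕0⊕0⊕1⊕0⊕0⊕0⊕1 = 1
Syndrome s8…s1 = 1011 → error at position 11.
Flip position 11: 000111010010001 → 000111010000001
Read data bits from positions 3,5,6,7,9,10,11,12,13,14,15: 01100000001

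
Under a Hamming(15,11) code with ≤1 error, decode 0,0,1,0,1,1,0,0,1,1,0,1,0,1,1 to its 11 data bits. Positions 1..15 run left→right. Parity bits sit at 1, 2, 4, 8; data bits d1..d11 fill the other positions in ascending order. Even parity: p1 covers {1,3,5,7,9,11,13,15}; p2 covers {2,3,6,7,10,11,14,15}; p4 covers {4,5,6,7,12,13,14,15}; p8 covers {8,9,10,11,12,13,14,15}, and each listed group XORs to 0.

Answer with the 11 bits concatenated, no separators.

s1 (pos 1,3,5,7,9,11,13,15): 0⊕1⊕1⊕0⊕1⊕0⊕0⊕1 = 0
s2 (pos 2,3,6,7,10,11,14,15): 0⊕1⊕1⊕0⊕1⊕0⊕1⊕1 = 1
s4 (pos 4,5,6,7,12,13,14,15): 0⊕1⊕1⊕0⊕1⊕0⊕1⊕1 = 1
s8 (pos 8,9,10,11,12,13,14,15): 0⊕1⊕1⊕0⊕1⊕0⊕1⊕1 = 1
Syndrome s8…s1 = 1110 → error at position 14.
Flip position 14: 001011001101011 → 001011001101001
Read data bits from positions 3,5,6,7,9,10,11,12,13,14,15: 11101101001

11101101001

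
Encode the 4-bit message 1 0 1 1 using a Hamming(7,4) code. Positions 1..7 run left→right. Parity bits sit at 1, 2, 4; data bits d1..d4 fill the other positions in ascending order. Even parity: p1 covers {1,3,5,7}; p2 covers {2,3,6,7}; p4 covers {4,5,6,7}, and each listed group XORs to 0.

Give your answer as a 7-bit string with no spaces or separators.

Place data at non-parity positions: p1 p2 1 p4 0 1 1
p1 (pos 1,3,5,7): XOR of data positions = 1⊕0⊕1 = 0
p2 (pos 2,3,6,7): XOR of data positions = 1⊕1⊕1 = 1
p4 (pos 4,5,6,7): XOR of data positions = 0⊕1⊕1 = 0
Codeword: 0110011

0110011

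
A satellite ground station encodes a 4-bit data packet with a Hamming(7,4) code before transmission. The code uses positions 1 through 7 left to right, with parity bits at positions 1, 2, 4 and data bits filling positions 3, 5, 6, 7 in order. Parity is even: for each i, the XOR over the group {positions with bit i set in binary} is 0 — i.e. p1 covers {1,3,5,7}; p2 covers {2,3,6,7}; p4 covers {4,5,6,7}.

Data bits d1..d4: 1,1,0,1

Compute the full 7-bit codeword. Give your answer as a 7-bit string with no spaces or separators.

Place data at non-parity positions: p1 p2 1 p4 1 0 1
p1 (pos 1,3,5,7): XOR of data positions = 1⊕1⊕1 = 1
p2 (pos 2,3,6,7): XOR of data positions = 1⊕0⊕1 = 0
p4 (pos 4,5,6,7): XOR of data positions = 1⊕0⊕1 = 0
Codeword: 1010101

1010101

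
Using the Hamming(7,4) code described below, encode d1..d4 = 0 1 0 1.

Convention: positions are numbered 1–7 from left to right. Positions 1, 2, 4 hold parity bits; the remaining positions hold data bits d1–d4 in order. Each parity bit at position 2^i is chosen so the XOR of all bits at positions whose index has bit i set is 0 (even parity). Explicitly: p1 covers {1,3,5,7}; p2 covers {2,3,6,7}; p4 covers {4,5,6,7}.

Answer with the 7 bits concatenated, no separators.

Place data at non-parity positions: p1 p2 0 p4 1 0 1
p1 (pos 1,3,5,7): XOR of data positions = 0⊕1⊕1 = 0
p2 (pos 2,3,6,7): XOR of data positions = 0⊕0⊕1 = 1
p4 (pos 4,5,6,7): XOR of data positions = 1⊕0⊕1 = 0
Codeword: 0100101

0100101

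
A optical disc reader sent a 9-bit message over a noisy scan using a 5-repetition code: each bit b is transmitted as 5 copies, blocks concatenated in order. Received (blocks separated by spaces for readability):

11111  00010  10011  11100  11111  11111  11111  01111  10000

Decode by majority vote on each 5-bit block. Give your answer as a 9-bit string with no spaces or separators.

Block 1 (11111): 5 ones → 1
Block 2 (00010): 1 one → 0
Block 3 (10011): 3 ones → 1
Block 4 (11100): 3 ones → 1
Block 5 (11111): 5 ones → 1
Block 6 (11111): 5 ones → 1
Block 7 (11111): 5 ones → 1
Block 8 (01111): 4 ones → 1
Block 9 (10000): 1 one → 0

101111110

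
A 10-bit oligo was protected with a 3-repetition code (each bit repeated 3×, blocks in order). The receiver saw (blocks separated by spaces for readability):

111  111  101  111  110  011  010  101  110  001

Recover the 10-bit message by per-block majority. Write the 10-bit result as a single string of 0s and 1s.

Block 1 (111): 3 ones → 1
Block 2 (111): 3 ones → 1
Block 3 (101): 2 ones → 1
Block 4 (111): 3 ones → 1
Block 5 (110): 2 ones → 1
Block 6 (011): 2 ones → 1
Block 7 (010): 1 one → 0
Block 8 (101): 2 ones → 1
Block 9 (110): 2 ones → 1
Block 10 (001): 1 one → 0

1111110110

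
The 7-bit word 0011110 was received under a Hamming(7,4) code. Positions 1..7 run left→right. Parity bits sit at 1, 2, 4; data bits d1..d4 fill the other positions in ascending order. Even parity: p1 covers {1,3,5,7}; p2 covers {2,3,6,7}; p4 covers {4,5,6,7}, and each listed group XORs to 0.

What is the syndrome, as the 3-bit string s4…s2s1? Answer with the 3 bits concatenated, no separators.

s1 (pos 1,3,5,7): 0⊕1⊕1⊕0 = 0
s2 (pos 2,3,6,7): 0⊕1⊕1⊕0 = 0
s4 (pos 4,5,6,7): 1⊕1⊕1⊕0 = 1
Syndrome s4…s1 = 100 → error at position 4.

100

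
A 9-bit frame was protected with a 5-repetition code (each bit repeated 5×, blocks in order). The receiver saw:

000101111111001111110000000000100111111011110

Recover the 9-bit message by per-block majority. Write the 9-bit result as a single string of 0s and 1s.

Block 1 (00010): 1 one → 0
Block 2 (11111): 5 ones → 1
Block 3 (11001): 3 ones → 1
Block 4 (11111): 5 ones → 1
Block 5 (00000): 0 ones → 0
Block 6 (00000): 0 ones → 0
Block 7 (10011): 3 ones → 1
Block 8 (11110): 4 ones → 1
Block 9 (11110): 4 ones → 1

011100111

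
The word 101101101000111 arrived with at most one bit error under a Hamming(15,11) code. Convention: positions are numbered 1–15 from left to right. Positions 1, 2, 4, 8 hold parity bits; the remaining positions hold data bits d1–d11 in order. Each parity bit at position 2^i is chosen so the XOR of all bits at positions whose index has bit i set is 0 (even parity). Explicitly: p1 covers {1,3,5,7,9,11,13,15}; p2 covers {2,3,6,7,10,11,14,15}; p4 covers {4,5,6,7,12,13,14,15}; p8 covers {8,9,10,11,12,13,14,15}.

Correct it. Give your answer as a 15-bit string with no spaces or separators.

s1 (pos 1,3,5,7,9,11,13,15): 1⊕1⊕0⊕1⊕1⊕0⊕1⊕1 = 0
s2 (pos 2,3,6,7,10,11,14,15): 0⊕1⊕1⊕1⊕0⊕0⊕1⊕1 = 1
s4 (pos 4,5,6,7,12,13,14,15): 1⊕0⊕1⊕1⊕0⊕1⊕1⊕1 = 0
s8 (pos 8,9,10,11,12,13,14,15): 0⊕1⊕0⊕0⊕0⊕1⊕1⊕1 = 0
Syndrome s8…s1 = 0010 → error at position 2.
Flip position 2: 101101101000111 → 111101101000111

111101101000111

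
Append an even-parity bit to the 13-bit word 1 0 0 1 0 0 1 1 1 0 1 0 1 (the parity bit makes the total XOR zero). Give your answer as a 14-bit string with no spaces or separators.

10010011101011

XOR of the 13 data bits: 1⊕0⊕0⊕1⊕0⊕0⊕1⊕1⊕1⊕0⊕1⊕0⊕1 = 1
Parity bit = 1 (so all 14 bits XOR to 0).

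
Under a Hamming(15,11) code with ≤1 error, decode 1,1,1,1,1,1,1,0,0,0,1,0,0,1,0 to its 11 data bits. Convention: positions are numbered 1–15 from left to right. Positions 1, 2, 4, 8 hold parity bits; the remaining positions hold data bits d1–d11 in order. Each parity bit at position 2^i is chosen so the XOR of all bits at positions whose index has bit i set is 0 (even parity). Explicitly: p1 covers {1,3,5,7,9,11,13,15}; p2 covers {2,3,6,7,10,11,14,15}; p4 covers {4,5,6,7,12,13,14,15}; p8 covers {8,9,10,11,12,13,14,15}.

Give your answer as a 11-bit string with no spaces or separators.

s1 (pos 1,3,5,7,9,11,13,15): 1⊕1⊕1⊕1⊕0⊕1⊕0⊕0 = 1
s2 (pos 2,3,6,7,10,11,14,15): 1⊕1⊕1⊕1⊕0⊕1⊕1⊕0 = 0
s4 (pos 4,5,6,7,12,13,14,15): 1⊕1⊕1⊕1⊕0⊕0⊕1⊕0 = 1
s8 (pos 8,9,10,11,12,13,14,15): 0⊕0⊕0⊕1⊕0⊕0⊕1⊕0 = 0
Syndrome s8…s1 = 0101 → error at position 5.
Flip position 5: 111111100010010 → 111101100010010
Read data bits from positions 3,5,6,7,9,10,11,12,13,14,15: 10110010010

10110010010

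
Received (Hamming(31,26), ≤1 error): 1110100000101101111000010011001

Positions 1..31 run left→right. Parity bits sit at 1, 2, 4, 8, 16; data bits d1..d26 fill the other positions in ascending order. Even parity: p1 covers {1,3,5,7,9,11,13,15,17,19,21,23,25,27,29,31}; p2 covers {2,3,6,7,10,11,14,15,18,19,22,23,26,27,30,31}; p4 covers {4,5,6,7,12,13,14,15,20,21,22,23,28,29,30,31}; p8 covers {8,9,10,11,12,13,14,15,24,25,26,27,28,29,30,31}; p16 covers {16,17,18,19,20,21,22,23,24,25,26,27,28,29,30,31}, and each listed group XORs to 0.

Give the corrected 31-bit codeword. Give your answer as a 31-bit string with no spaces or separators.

1110100000100101111000010011001

s1 (pos 1,3,5,7,9,11,13,15,17,19,21,23,25,27,29,31): 1⊕1⊕1⊕0⊕0⊕1⊕1⊕0⊕1⊕1⊕0⊕0⊕0⊕1⊕0⊕1 = 1
s2 (pos 2,3,6,7,10,11,14,15,18,19,22,23,26,27,30,31): 1⊕1⊕0⊕0⊕0⊕1⊕1⊕0⊕1⊕1⊕0⊕0⊕0⊕1⊕0⊕1 = 0
s4 (pos 4,5,6,7,12,13,14,15,20,21,22,23,28,29,30,31): 0⊕1⊕0⊕0⊕0⊕1⊕1⊕0⊕0⊕0⊕0⊕0⊕1⊕0⊕0⊕1 = 1
s8 (pos 8,9,10,11,12,13,14,15,24,25,26,27,28,29,30,31): 0⊕0⊕0⊕1⊕0⊕1⊕1⊕0⊕1⊕0⊕0⊕1⊕1⊕0⊕0⊕1 = 1
s16 (pos 16,17,18,19,20,21,22,23,24,25,26,27,28,29,30,31): 1⊕1⊕1⊕1⊕0⊕0⊕0⊕0⊕1⊕0⊕0⊕1⊕1⊕0⊕0⊕1 = 0
Syndrome s16…s1 = 01101 → error at position 13.
Flip position 13: 1110100000101101111000010011001 → 1110100000100101111000010011001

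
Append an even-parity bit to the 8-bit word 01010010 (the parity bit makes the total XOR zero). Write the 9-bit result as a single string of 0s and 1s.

010100101

XOR of the 8 data bits: 0⊕1⊕0⊕1⊕0⊕0⊕1⊕0 = 1
Parity bit = 1 (so all 9 bits XOR to 0).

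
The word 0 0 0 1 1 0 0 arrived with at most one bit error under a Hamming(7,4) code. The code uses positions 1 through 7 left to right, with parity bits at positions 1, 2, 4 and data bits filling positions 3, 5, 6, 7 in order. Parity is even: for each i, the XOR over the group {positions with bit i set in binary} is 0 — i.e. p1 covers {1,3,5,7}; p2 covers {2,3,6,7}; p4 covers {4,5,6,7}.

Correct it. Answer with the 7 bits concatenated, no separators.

1001100

s1 (pos 1,3,5,7): 0⊕0⊕1⊕0 = 1
s2 (pos 2,3,6,7): 0⊕0⊕0⊕0 = 0
s4 (pos 4,5,6,7): 1⊕1⊕0⊕0 = 0
Syndrome s4…s1 = 001 → error at position 1.
Flip position 1: 0001100 → 1001100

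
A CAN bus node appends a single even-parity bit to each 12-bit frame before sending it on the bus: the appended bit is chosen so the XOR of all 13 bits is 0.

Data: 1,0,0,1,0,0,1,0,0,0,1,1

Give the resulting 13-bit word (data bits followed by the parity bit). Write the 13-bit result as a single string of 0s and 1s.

1001001000111

XOR of the 12 data bits: 1⊕0⊕0⊕1⊕0⊕0⊕1⊕0⊕0⊕0⊕1⊕1 = 1
Parity bit = 1 (so all 13 bits XOR to 0).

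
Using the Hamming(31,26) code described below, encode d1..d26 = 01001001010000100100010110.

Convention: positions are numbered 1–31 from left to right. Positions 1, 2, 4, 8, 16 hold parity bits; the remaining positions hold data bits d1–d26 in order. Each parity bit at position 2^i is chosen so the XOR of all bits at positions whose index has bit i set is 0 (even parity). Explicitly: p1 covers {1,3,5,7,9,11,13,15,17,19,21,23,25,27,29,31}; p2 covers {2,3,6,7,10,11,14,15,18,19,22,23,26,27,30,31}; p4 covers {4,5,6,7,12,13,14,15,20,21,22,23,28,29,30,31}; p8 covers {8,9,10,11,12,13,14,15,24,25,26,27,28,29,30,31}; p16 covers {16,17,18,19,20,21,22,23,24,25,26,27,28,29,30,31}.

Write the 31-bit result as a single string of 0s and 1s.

Place data at non-parity positions: p1 p2 0 p4 1 0 0 p8 1 0 0 1 0 1 0 p16 0 0 0 1 0 0 1 0 0 0 1 0 1 1 0
p1 (pos 1,3,5,7,9,11,13,15,17,19,21,23,25,27,29,31): XOR of data positions = 0⊕1⊕0⊕1⊕0⊕0⊕0⊕0⊕0⊕0⊕1⊕0⊕1⊕1⊕0 = 1
p2 (pos 2,3,6,7,10,11,14,15,18,19,22,23,26,27,30,31): XOR of data positions = 0⊕0⊕0⊕0⊕0⊕1⊕0⊕0⊕0⊕0⊕1⊕0⊕1⊕1⊕0 = 0
p4 (pos 4,5,6,7,12,13,14,15,20,21,22,23,28,29,30,31): XOR of data positions = 1⊕0⊕0⊕1⊕0⊕1⊕0⊕1⊕0⊕0⊕1⊕0⊕1⊕1⊕0 = 1
p8 (pos 8,9,10,11,12,13,14,15,24,25,26,27,28,29,30,31): XOR of data positions = 1⊕0⊕0⊕1⊕0⊕1⊕0⊕0⊕0⊕0⊕1⊕0⊕1⊕1⊕0 = 0
p16 (pos 16,17,18,19,20,21,22,23,24,25,26,27,28,29,30,31): XOR of data positions = 0⊕0⊕0⊕1⊕0⊕0⊕1⊕0⊕0⊕0⊕1⊕0⊕1⊕1⊕0 = 1
Codeword: 1001100010010101000100100010110

1001100010010101000100100010110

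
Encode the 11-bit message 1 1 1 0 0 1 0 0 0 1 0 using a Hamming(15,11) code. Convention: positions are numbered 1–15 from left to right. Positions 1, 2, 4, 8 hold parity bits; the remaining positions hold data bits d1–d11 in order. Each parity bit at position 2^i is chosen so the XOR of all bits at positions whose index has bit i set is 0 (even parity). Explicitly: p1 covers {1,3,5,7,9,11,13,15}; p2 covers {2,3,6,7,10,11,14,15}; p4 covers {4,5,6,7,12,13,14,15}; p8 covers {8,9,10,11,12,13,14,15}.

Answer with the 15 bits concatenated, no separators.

001111000100010

Place data at non-parity positions: p1 p2 1 p4 1 1 0 p8 0 1 0 0 0 1 0
p1 (pos 1,3,5,7,9,11,13,15): XOR of data positions = 1⊕1⊕0⊕0⊕0⊕0⊕0 = 0
p2 (pos 2,3,6,7,10,11,14,15): XOR of data positions = 1⊕1⊕0⊕1⊕0⊕1⊕0 = 0
p4 (pos 4,5,6,7,12,13,14,15): XOR of data positions = 1⊕1⊕0⊕0⊕0⊕1⊕0 = 1
p8 (pos 8,9,10,11,12,13,14,15): XOR of data positions = 0⊕1⊕0⊕0⊕0⊕1⊕0 = 0
Codeword: 001111000100010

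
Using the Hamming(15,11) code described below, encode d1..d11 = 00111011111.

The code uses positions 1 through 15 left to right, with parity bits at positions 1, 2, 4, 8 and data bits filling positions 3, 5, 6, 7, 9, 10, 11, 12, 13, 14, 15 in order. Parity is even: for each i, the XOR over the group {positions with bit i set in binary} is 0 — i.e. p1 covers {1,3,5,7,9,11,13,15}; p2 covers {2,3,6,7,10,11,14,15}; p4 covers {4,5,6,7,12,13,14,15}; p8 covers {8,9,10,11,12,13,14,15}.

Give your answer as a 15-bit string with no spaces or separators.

110001101011111

Place data at non-parity positions: p1 p2 0 p4 0 1 1 p8 1 0 1 1 1 1 1
p1 (pos 1,3,5,7,9,11,13,15): XOR of data positions = 0⊕0⊕1⊕1⊕1⊕1⊕1 = 1
p2 (pos 2,3,6,7,10,11,14,15): XOR of data positions = 0⊕1⊕1⊕0⊕1⊕1⊕1 = 1
p4 (pos 4,5,6,7,12,13,14,15): XOR of data positions = 0⊕1⊕1⊕1⊕1⊕1⊕1 = 0
p8 (pos 8,9,10,11,12,13,14,15): XOR of data positions = 1⊕0⊕1⊕1⊕1⊕1⊕1 = 0
Codeword: 110001101011111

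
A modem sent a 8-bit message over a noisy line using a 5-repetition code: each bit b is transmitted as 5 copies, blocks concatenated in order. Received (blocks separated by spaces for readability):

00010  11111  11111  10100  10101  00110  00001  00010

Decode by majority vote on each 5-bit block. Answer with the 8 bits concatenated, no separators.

01101000

Block 1 (00010): 1 one → 0
Block 2 (11111): 5 ones → 1
Block 3 (11111): 5 ones → 1
Block 4 (10100): 2 ones → 0
Block 5 (10101): 3 ones → 1
Block 6 (00110): 2 ones → 0
Block 7 (00001): 1 one → 0
Block 8 (00010): 1 one → 0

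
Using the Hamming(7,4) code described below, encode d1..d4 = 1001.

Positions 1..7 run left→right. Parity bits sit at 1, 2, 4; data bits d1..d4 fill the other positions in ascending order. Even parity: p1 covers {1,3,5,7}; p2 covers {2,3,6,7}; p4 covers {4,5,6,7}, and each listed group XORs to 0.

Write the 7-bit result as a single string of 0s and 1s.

0011001

Place data at non-parity positions: p1 p2 1 p4 0 0 1
p1 (pos 1,3,5,7): XOR of data positions = 1⊕0⊕1 = 0
p2 (pos 2,3,6,7): XOR of data positions = 1⊕0⊕1 = 0
p4 (pos 4,5,6,7): XOR of data positions = 0⊕0⊕1 = 1
Codeword: 0011001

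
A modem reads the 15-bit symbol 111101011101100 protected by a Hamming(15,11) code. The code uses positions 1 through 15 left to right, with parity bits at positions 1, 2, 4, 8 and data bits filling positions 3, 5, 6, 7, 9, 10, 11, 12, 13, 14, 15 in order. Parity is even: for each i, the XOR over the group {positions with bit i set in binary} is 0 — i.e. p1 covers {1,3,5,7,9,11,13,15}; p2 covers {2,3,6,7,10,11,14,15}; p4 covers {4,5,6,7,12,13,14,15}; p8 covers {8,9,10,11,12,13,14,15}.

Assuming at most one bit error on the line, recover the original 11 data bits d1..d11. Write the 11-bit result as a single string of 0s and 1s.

s1 (pos 1,3,5,7,9,11,13,15): 1⊕1⊕0⊕0⊕1⊕0⊕1⊕0 = 0
s2 (pos 2,3,6,7,10,11,14,15): 1⊕1⊕1⊕0⊕1⊕0⊕0⊕0 = 0
s4 (pos 4,5,6,7,12,13,14,15): 1⊕0⊕1⊕0⊕1⊕1⊕0⊕0 = 0
s8 (pos 8,9,10,11,12,13,14,15): 1⊕1⊕1⊕0⊕1⊕1⊕0⊕0 = 1
Syndrome s8…s1 = 1000 → error at position 8.
Flip position 8: 111101011101100 → 111101001101100
Read data bits from positions 3,5,6,7,9,10,11,12,13,14,15: 10101101100

10101101100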